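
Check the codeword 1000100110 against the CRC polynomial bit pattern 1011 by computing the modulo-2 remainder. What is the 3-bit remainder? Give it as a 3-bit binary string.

Modulo-2 division of 1000100110 by 1011:
  pos 0: 1000 XOR 1011 = 0011
  pos 2: 1110 XOR 1011 = 0101
  pos 3: 1010 XOR 1011 = 0001
  pos 6: 1110 XOR 1011 = 0101
Remainder = 101 (nonzero — an error is detected).

101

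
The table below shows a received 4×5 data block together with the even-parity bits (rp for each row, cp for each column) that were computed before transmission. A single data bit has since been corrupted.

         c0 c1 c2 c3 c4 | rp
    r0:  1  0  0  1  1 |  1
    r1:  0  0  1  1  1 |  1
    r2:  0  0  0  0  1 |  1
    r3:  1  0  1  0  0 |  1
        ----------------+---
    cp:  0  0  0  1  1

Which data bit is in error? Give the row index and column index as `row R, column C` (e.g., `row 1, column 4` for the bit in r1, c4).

Recompute each row's even parity and compare to rp:
  r0: data parity 1, sent rp 1 → ok
  r1: data parity 1, sent rp 1 → ok
  r2: data parity 1, sent rp 1 → ok
  r3: data parity 0, sent rp 1 → mismatch
Recompute each column's even parity and compare to cp:
  c0: data parity 0, sent cp 0 → ok
  c1: data parity 0, sent cp 0 → ok
  c2: data parity 0, sent cp 0 → ok
  c3: data parity 0, sent cp 1 → mismatch
  c4: data parity 1, sent cp 1 → ok
Exactly one row (r3) and one column (c3) fail → the flipped bit is at their intersection.

row 3, column 3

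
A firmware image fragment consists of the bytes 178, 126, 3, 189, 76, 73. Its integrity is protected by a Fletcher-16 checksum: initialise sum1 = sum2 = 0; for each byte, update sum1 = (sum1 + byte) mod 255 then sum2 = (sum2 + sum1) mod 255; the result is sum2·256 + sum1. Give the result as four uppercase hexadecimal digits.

CF87

Running sums (mod 255):
  after byte 0 (178): sum1=178, sum2=178
  after byte 1 (126): sum1=49, sum2=227
  after byte 2 (3): sum1=52, sum2=24
  after byte 3 (189): sum1=241, sum2=10
  after byte 4 (76): sum1=62, sum2=72
  after byte 5 (73): sum1=135, sum2=207
Checksum = sum2·256 + sum1 = 207·256 + 135 = 53127 = 0xCF87.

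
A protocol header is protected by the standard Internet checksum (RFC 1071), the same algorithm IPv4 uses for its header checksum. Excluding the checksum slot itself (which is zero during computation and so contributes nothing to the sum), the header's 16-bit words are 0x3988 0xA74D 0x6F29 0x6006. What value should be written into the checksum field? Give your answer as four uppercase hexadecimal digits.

One's-complement addition (fold any carry out of bit 15 back into bit 0):
  0x3988 + 0xA74D = 0x0E0D5
  0xE0D5 + 0x6F29 = 0x14FFE → wrap carry → 0x4FFF
  0x4FFF + 0x6006 = 0x0B005
One's-complement sum = 0xB005.
Checksum = ~0xB005 & 0xFFFF = 0x4FFA.

4FFA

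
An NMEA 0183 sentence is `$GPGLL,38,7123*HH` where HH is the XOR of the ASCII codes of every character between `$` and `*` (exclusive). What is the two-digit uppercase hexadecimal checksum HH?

5C

XOR the ASCII codes of the payload characters:
  'G' = 0x47 → acc = 0x47
  'P' = 0x50 → acc = 0x17
  'G' = 0x47 → acc = 0x50
  'L' = 0x4C → acc = 0x1C
  'L' = 0x4C → acc = 0x50
  ',' = 0x2C → acc = 0x7C
  '3' = 0x33 → acc = 0x4F
  '8' = 0x38 → acc = 0x77
  ',' = 0x2C → acc = 0x5B
  '7' = 0x37 → acc = 0x6C
  '1' = 0x31 → acc = 0x5D
  '2' = 0x32 → acc = 0x6F
  '3' = 0x33 → acc = 0x5C
Checksum = 0x5C.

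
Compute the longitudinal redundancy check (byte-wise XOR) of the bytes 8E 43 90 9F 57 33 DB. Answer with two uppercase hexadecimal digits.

7D

XOR the bytes together:
  start with 0x8E
  0x8E ⊕ 0x43 = 0xCD
  0xCD ⊕ 0x90 = 0x5D
  0x5D ⊕ 0x9F = 0xC2
  0xC2 ⊕ 0x57 = 0x95
  0x95 ⊕ 0x33 = 0xA6
  0xA6 ⊕ 0xDB = 0x7D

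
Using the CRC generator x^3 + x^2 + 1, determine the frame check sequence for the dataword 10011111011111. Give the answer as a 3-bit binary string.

Append 3 zeros: 10011111011111000. Divide by 1101 (XOR where the leading bit is 1):
  pos 0: 1001 XOR 1101 = 0100
  pos 1: 1001 XOR 1101 = 0100
  pos 2: 1001 XOR 1101 = 0100
  pos 3: 1001 XOR 1101 = 0100
  pos 4: 1001 XOR 1101 = 0100
  pos 5: 1000 XOR 1101 = 0101
  pos 6: 1011 XOR 1101 = 0110
  pos 7: 1101 XOR 1101 = 0000
  pos 11: 1110 XOR 1101 = 0011
  pos 13: 1100 XOR 1101 = 0001
Remainder (last 3 bits) = 001. This is the CRC / FCS.

001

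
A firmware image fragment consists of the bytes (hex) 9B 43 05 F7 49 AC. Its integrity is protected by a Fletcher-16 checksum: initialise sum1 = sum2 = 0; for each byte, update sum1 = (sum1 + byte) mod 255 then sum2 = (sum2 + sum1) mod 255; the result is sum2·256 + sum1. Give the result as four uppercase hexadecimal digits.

Running sums (mod 255):
  after byte 0 (9B): sum1=155, sum2=155
  after byte 1 (43): sum1=222, sum2=122
  after byte 2 (05): sum1=227, sum2=94
  after byte 3 (F7): sum1=219, sum2=58
  after byte 4 (49): sum1=37, sum2=95
  after byte 5 (AC): sum1=209, sum2=49
Checksum = sum2·256 + sum1 = 49·256 + 209 = 12753 = 0x31D1.

31D1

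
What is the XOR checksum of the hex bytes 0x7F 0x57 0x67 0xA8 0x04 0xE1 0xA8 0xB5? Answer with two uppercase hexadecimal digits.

XOR the bytes together:
  start with 0x7F
  0x7F ⊕ 0x57 = 0x28
  0x28 ⊕ 0x67 = 0x4F
  0x4F ⊕ 0xA8 = 0xE7
  0xE7 ⊕ 0x04 = 0xE3
  0xE3 ⊕ 0xE1 = 0x02
  0x02 ⊕ 0xA8 = 0xAA
  0xAA ⊕ 0xB5 = 0x1F

1F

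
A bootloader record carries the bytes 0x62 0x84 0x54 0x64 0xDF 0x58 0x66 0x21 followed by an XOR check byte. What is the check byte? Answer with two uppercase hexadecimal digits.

16

XOR the bytes together:
  start with 0x62
  0x62 ⊕ 0x84 = 0xE6
  0xE6 ⊕ 0x54 = 0xB2
  0xB2 ⊕ 0x64 = 0xD6
  0xD6 ⊕ 0xDF = 0x09
  0x09 ⊕ 0x58 = 0x51
  0x51 ⊕ 0x66 = 0x37
  0x37 ⊕ 0x21 = 0x16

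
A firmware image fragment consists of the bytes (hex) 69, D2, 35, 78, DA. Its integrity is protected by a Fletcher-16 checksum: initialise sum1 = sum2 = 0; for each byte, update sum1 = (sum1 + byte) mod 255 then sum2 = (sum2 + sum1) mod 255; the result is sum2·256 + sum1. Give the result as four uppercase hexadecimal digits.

Running sums (mod 255):
  after byte 0 (69): sum1=105, sum2=105
  after byte 1 (D2): sum1=60, sum2=165
  after byte 2 (35): sum1=113, sum2=23
  after byte 3 (78): sum1=233, sum2=1
  after byte 4 (DA): sum1=196, sum2=197
Checksum = sum2·256 + sum1 = 197·256 + 196 = 50628 = 0xC5C4.

C5C4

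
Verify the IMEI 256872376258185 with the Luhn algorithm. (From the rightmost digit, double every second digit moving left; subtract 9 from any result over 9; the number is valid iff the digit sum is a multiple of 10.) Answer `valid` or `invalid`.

valid

From the right, keep odd positions and double even positions (subtract 9 from any doubled value over 9):
  doubled (positions 2,4,...): 7 7 4 5 4 7 1 → sum 35
  kept (positions 1,3,...): 5 1 5 6 3 7 6 2 → sum 35
Total = 70.
70 mod 10 = 0, so the number is valid.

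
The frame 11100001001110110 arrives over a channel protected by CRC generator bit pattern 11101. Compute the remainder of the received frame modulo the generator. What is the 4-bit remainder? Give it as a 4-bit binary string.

Modulo-2 division of 11100001001110110 by 11101:
  pos 0: 11100 XOR 11101 = 00001
  pos 4: 10010 XOR 11101 = 01111
  pos 5: 11110 XOR 11101 = 00011
  pos 8: 11111 XOR 11101 = 00010
  pos 11: 10011 XOR 11101 = 01110
  pos 12: 11100 XOR 11101 = 00001
Remainder = 0001 (nonzero — an error is detected).

0001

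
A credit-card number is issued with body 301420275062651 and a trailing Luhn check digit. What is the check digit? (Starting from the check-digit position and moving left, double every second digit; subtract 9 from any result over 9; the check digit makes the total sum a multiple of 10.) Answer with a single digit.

7

Partial digits right→left: 1 5 6 2 6 0 5 7 2 0 2 4 1 0 3
Double every second digit counting from the check-digit position (so the 1st, 3rd, 5th, ... of the partial from the right).
  doubled (with −9 where >9): 2 3 3 1 4 4 2 6 → sum 25
  kept as-is: 5 2 0 7 0 4 0 → sum 18
Total = 25 + 18 = 43.
Check digit = (10 − (43 mod 10)) mod 10 = 7.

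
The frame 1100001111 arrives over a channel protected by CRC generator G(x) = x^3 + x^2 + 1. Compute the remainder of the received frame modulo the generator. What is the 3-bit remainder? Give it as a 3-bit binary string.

Modulo-2 division of 1100001111 by 1101:
  pos 0: 1100 XOR 1101 = 0001
  pos 3: 1001 XOR 1101 = 0100
  pos 4: 1001 XOR 1101 = 0100
  pos 5: 1001 XOR 1101 = 0100
  pos 6: 1001 XOR 1101 = 0100
Remainder = 100 (nonzero — an error is detected).

100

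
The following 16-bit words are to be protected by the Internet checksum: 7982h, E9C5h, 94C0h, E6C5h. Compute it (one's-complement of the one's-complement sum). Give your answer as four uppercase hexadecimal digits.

2131

One's-complement addition (fold any carry out of bit 15 back into bit 0):
  0x7982 + 0xE9C5 = 0x16347 → wrap carry → 0x6348
  0x6348 + 0x94C0 = 0x0F808
  0xF808 + 0xE6C5 = 0x1DECD → wrap carry → 0xDECE
One's-complement sum = 0xDECE.
Checksum = ~0xDECE & 0xFFFF = 0x2131.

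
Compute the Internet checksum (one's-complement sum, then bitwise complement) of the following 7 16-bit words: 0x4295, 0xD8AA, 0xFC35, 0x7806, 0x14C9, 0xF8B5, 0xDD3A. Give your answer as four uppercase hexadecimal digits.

One's-complement addition (fold any carry out of bit 15 back into bit 0):
  0x4295 + 0xD8AA = 0x11B3F → wrap carry → 0x1B40
  0x1B40 + 0xFC35 = 0x11775 → wrap carry → 0x1776
  0x1776 + 0x7806 = 0x08F7C
  0x8F7C + 0x14C9 = 0x0A445
  0xA445 + 0xF8B5 = 0x19CFA → wrap carry → 0x9CFB
  0x9CFB + 0xDD3A = 0x17A35 → wrap carry → 0x7A36
One's-complement sum = 0x7A36.
Checksum = ~0x7A36 & 0xFFFF = 0x85C9.

85C9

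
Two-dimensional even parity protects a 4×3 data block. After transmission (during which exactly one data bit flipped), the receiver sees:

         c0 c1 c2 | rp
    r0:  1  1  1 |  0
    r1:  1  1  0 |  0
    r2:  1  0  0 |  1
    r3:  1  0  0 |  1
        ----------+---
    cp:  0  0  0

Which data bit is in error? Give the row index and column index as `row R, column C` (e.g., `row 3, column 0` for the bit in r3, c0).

row 0, column 2

Recompute each row's even parity and compare to rp:
  r0: data parity 1, sent rp 0 → mismatch
  r1: data parity 0, sent rp 0 → ok
  r2: data parity 1, sent rp 1 → ok
  r3: data parity 1, sent rp 1 → ok
Recompute each column's even parity and compare to cp:
  c0: data parity 0, sent cp 0 → ok
  c1: data parity 0, sent cp 0 → ok
  c2: data parity 1, sent cp 0 → mismatch
Exactly one row (r0) and one column (c2) fail → the flipped bit is at their intersection.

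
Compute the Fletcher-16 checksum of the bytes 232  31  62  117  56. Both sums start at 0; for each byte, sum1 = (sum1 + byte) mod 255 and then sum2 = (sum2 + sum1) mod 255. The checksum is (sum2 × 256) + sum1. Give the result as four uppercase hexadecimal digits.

Running sums (mod 255):
  after byte 0 (232): sum1=232, sum2=232
  after byte 1 (31): sum1=8, sum2=240
  after byte 2 (62): sum1=70, sum2=55
  after byte 3 (117): sum1=187, sum2=242
  after byte 4 (56): sum1=243, sum2=230
Checksum = sum2·256 + sum1 = 230·256 + 243 = 59123 = 0xE6F3.

E6F3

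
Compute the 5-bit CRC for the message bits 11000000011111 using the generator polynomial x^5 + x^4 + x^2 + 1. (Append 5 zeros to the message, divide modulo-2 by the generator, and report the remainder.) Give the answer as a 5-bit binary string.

Append 5 zeros: 1100000001111100000. Divide by 110101 (XOR where the leading bit is 1):
  pos 0: 110000 XOR 110101 = 000101
  pos 3: 101000 XOR 110101 = 011101
  pos 4: 111011 XOR 110101 = 001110
  pos 6: 111011 XOR 110101 = 001110
  pos 8: 111011 XOR 110101 = 001110
  pos 10: 111000 XOR 110101 = 001101
  pos 12: 110100 XOR 110101 = 000001
Remainder (last 5 bits) = 00010. This is the CRC / FCS.

00010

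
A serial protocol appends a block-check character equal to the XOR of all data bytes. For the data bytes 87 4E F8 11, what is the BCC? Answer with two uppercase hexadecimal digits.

XOR the bytes together:
  start with 0x87
  0x87 ⊕ 0x4E = 0xC9
  0xC9 ⊕ 0xF8 = 0x31
  0x31 ⊕ 0x11 = 0x20

20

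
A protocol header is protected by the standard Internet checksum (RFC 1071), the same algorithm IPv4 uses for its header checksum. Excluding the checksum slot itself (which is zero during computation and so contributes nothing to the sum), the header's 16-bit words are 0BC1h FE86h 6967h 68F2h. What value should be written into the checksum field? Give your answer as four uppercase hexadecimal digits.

235E

One's-complement addition (fold any carry out of bit 15 back into bit 0):
  0x0BC1 + 0xFE86 = 0x10A47 → wrap carry → 0x0A48
  0x0A48 + 0x6967 = 0x073AF
  0x73AF + 0x68F2 = 0x0DCA1
One's-complement sum = 0xDCA1.
Checksum = ~0xDCA1 & 0xFFFF = 0x235E.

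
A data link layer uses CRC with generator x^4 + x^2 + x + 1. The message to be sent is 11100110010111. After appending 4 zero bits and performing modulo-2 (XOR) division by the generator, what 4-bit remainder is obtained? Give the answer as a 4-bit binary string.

Append 4 zeros: 111001100101110000. Divide by 10111 (XOR where the leading bit is 1):
  pos 0: 11100 XOR 10111 = 01011
  pos 1: 10111 XOR 10111 = 00000
  pos 6: 10010 XOR 10111 = 00101
  pos 8: 10111 XOR 10111 = 00000
  pos 13: 10000 XOR 10111 = 00111
Remainder (last 4 bits) = 0111. This is the CRC / FCS.

0111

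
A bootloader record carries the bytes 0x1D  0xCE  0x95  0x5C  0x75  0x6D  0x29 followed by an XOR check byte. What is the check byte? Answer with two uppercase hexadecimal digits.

XOR the bytes together:
  start with 0x1D
  0x1D ⊕ 0xCE = 0xD3
  0xD3 ⊕ 0x95 = 0x46
  0x46 ⊕ 0x5C = 0x1A
  0x1A ⊕ 0x75 = 0x6F
  0x6F ⊕ 0x6D = 0x02
  0x02 ⊕ 0x29 = 0x2B

2B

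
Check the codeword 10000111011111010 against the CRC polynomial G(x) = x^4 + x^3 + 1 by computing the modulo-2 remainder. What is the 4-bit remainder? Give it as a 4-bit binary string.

0000

Modulo-2 division of 10000111011111010 by 11001:
  pos 0: 10000 XOR 11001 = 01001
  pos 1: 10011 XOR 11001 = 01010
  pos 2: 10101 XOR 11001 = 01100
  pos 3: 11001 XOR 11001 = 00000
  pos 9: 11111 XOR 11001 = 00110
  pos 11: 11001 XOR 11001 = 00000
Remainder = 0000 (zero — the frame passes the CRC check).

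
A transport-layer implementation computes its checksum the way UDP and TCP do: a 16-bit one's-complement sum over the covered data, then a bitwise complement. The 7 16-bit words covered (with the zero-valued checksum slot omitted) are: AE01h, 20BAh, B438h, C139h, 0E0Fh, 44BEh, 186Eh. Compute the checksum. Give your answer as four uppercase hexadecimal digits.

One's-complement addition (fold any carry out of bit 15 back into bit 0):
  0xAE01 + 0x20BA = 0x0CEBB
  0xCEBB + 0xB438 = 0x182F3 → wrap carry → 0x82F4
  0x82F4 + 0xC139 = 0x1442D → wrap carry → 0x442E
  0x442E + 0x0E0F = 0x0523D
  0x523D + 0x44BE = 0x096FB
  0x96FB + 0x186E = 0x0AF69
One's-complement sum = 0xAF69.
Checksum = ~0xAF69 & 0xFFFF = 0x5096.

5096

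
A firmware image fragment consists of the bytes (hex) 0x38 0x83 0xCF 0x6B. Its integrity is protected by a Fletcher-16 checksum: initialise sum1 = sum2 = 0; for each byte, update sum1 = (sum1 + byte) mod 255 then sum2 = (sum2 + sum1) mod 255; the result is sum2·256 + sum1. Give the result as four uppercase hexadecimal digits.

Running sums (mod 255):
  after byte 0 (0x38): sum1=56, sum2=56
  after byte 1 (0x83): sum1=187, sum2=243
  after byte 2 (0xCF): sum1=139, sum2=127
  after byte 3 (0x6B): sum1=246, sum2=118
Checksum = sum2·256 + sum1 = 118·256 + 246 = 30454 = 0x76F6.

76F6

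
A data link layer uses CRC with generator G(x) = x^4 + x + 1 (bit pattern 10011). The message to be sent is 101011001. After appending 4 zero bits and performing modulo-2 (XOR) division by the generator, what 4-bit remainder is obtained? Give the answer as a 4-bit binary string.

0101

Append 4 zeros: 1010110010000. Divide by 10011 (XOR where the leading bit is 1):
  pos 0: 10101 XOR 10011 = 00110
  pos 2: 11010 XOR 10011 = 01001
  pos 3: 10010 XOR 10011 = 00001
  pos 7: 11000 XOR 10011 = 01011
  pos 8: 10110 XOR 10011 = 00101
Remainder (last 4 bits) = 0101. This is the CRC / FCS.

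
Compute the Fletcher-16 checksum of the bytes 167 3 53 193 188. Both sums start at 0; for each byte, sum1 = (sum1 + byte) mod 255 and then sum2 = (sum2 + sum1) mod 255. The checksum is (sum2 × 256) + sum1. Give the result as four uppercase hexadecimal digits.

Running sums (mod 255):
  after byte 0 (167): sum1=167, sum2=167
  after byte 1 (3): sum1=170, sum2=82
  after byte 2 (53): sum1=223, sum2=50
  after byte 3 (193): sum1=161, sum2=211
  after byte 4 (188): sum1=94, sum2=50
Checksum = sum2·256 + sum1 = 50·256 + 94 = 12894 = 0x325E.

325E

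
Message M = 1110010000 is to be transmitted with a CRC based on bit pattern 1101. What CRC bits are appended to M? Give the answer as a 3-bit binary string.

000

Append 3 zeros: 1110010000000. Divide by 1101 (XOR where the leading bit is 1):
  pos 0: 1110 XOR 1101 = 0011
  pos 2: 1101 XOR 1101 = 0000
Remainder (last 3 bits) = 000. This is the CRC / FCS.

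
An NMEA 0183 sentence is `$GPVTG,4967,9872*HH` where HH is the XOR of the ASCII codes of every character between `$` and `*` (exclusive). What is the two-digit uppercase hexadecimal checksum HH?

XOR the ASCII codes of the payload characters:
  'G' = 0x47 → acc = 0x47
  'P' = 0x50 → acc = 0x17
  'V' = 0x56 → acc = 0x41
  'T' = 0x54 → acc = 0x15
  'G' = 0x47 → acc = 0x52
  ',' = 0x2C → acc = 0x7E
  '4' = 0x34 → acc = 0x4A
  '9' = 0x39 → acc = 0x73
  '6' = 0x36 → acc = 0x45
  '7' = 0x37 → acc = 0x72
  ',' = 0x2C → acc = 0x5E
  '9' = 0x39 → acc = 0x67
  '8' = 0x38 → acc = 0x5F
  '7' = 0x37 → acc = 0x68
  '2' = 0x32 → acc = 0x5A
Checksum = 0x5A.

5A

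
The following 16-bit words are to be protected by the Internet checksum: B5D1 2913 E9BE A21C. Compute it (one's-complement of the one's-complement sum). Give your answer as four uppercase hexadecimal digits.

One's-complement addition (fold any carry out of bit 15 back into bit 0):
  0xB5D1 + 0x2913 = 0x0DEE4
  0xDEE4 + 0xE9BE = 0x1C8A2 → wrap carry → 0xC8A3
  0xC8A3 + 0xA21C = 0x16ABF → wrap carry → 0x6AC0
One's-complement sum = 0x6AC0.
Checksum = ~0x6AC0 & 0xFFFF = 0x953F.

953F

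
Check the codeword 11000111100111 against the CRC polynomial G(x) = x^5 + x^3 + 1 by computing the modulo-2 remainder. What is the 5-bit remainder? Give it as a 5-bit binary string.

Modulo-2 division of 11000111100111 by 101001:
  pos 0: 110001 XOR 101001 = 011000
  pos 1: 110001 XOR 101001 = 011000
  pos 2: 110001 XOR 101001 = 011000
  pos 3: 110001 XOR 101001 = 011000
  pos 4: 110000 XOR 101001 = 011001
  pos 5: 110010 XOR 101001 = 011011
  pos 6: 110111 XOR 101001 = 011110
  pos 7: 111101 XOR 101001 = 010100
  pos 8: 101001 XOR 101001 = 000000
Remainder = 00000 (zero — the frame passes the CRC check).

00000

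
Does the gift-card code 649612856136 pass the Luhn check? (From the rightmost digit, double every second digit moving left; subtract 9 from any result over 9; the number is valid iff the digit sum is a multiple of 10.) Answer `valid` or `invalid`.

From the right, keep odd positions and double even positions (subtract 9 from any doubled value over 9):
  doubled (positions 2,4,...): 6 3 7 2 9 3 → sum 30
  kept (positions 1,3,...): 6 1 5 2 6 4 → sum 24
Total = 54.
54 mod 10 = 4, so the number is invalid.

invalid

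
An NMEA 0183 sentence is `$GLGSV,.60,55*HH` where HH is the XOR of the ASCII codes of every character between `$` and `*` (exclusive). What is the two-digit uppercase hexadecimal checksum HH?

XOR the ASCII codes of the payload characters:
  'G' = 0x47 → acc = 0x47
  'L' = 0x4C → acc = 0x0B
  'G' = 0x47 → acc = 0x4C
  'S' = 0x53 → acc = 0x1F
  'V' = 0x56 → acc = 0x49
  ',' = 0x2C → acc = 0x65
  '.' = 0x2E → acc = 0x4B
  '6' = 0x36 → acc = 0x7D
  '0' = 0x30 → acc = 0x4D
  ',' = 0x2C → acc = 0x61
  '5' = 0x35 → acc = 0x54
  '5' = 0x35 → acc = 0x61
Checksum = 0x61.

61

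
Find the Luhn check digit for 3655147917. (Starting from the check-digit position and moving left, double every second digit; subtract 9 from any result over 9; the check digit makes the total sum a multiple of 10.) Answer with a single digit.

7

Partial digits right→left: 7 1 9 7 4 1 5 5 6 3
Double every second digit counting from the check-digit position (so the 1st, 3rd, 5th, ... of the partial from the right).
  doubled (with −9 where >9): 5 9 8 1 3 → sum 26
  kept as-is: 1 7 1 5 3 → sum 17
Total = 26 + 17 = 43.
Check digit = (10 − (43 mod 10)) mod 10 = 7.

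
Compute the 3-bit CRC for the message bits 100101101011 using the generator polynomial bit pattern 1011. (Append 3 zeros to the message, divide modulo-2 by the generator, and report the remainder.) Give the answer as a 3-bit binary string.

001

Append 3 zeros: 100101101011000. Divide by 1011 (XOR where the leading bit is 1):
  pos 0: 1001 XOR 1011 = 0010
  pos 2: 1001 XOR 1011 = 0010
  pos 4: 1010 XOR 1011 = 0001
  pos 7: 1101 XOR 1011 = 0110
  pos 8: 1101 XOR 1011 = 0110
  pos 9: 1100 XOR 1011 = 0111
  pos 10: 1110 XOR 1011 = 0101
  pos 11: 1010 XOR 1011 = 0001
Remainder (last 3 bits) = 001. This is the CRC / FCS.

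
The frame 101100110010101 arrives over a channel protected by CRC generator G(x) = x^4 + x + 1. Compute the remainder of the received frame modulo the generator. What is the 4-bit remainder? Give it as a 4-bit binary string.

0000

Modulo-2 division of 101100110010101 by 10011:
  pos 0: 10110 XOR 10011 = 00101
  pos 2: 10101 XOR 10011 = 00110
  pos 4: 11010 XOR 10011 = 01001
  pos 5: 10010 XOR 10011 = 00001
  pos 9: 11010 XOR 10011 = 01001
  pos 10: 10011 XOR 10011 = 00000
Remainder = 0000 (zero — the frame passes the CRC check).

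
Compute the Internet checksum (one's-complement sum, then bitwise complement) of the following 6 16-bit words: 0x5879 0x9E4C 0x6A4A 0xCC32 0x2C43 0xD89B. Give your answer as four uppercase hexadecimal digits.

CDDD

One's-complement addition (fold any carry out of bit 15 back into bit 0):
  0x5879 + 0x9E4C = 0x0F6C5
  0xF6C5 + 0x6A4A = 0x1610F → wrap carry → 0x6110
  0x6110 + 0xCC32 = 0x12D42 → wrap carry → 0x2D43
  0x2D43 + 0x2C43 = 0x05986
  0x5986 + 0xD89B = 0x13221 → wrap carry → 0x3222
One's-complement sum = 0x3222.
Checksum = ~0x3222 & 0xFFFF = 0xCDDD.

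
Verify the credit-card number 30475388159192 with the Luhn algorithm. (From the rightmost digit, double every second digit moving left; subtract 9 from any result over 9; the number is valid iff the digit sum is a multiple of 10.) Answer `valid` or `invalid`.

From the right, keep odd positions and double even positions (subtract 9 from any doubled value over 9):
  doubled (positions 2,4,...): 9 9 2 7 1 8 6 → sum 42
  kept (positions 1,3,...): 2 1 5 8 3 7 0 → sum 26
Total = 68.
68 mod 10 = 8, so the number is invalid.

invalid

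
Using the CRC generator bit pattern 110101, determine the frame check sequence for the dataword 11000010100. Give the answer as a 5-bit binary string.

Append 5 zeros: 1100001010000000. Divide by 110101 (XOR where the leading bit is 1):
  pos 0: 110000 XOR 110101 = 000101
  pos 3: 101101 XOR 110101 = 011000
  pos 4: 110000 XOR 110101 = 000101
  pos 7: 101000 XOR 110101 = 011101
  pos 8: 111010 XOR 110101 = 001111
  pos 10: 111100 XOR 110101 = 001001
Remainder (last 5 bits) = 01001. This is the CRC / FCS.

01001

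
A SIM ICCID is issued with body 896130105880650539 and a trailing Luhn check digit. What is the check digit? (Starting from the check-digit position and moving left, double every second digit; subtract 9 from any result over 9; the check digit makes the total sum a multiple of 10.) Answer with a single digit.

1

Partial digits right→left: 9 3 5 0 5 6 0 8 8 5 0 1 0 3 1 6 9 8
Double every second digit counting from the check-digit position (so the 1st, 3rd, 5th, ... of the partial from the right).
  doubled (with −9 where >9): 9 1 1 0 7 0 0 2 9 → sum 29
  kept as-is: 3 0 6 8 5 1 3 6 8 → sum 40
Total = 29 + 40 = 69.
Check digit = (10 − (69 mod 10)) mod 10 = 1.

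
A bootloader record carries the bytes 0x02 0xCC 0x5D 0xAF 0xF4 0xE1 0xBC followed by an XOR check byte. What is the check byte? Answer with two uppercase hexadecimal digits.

95

XOR the bytes together:
  start with 0x02
  0x02 ⊕ 0xCC = 0xCE
  0xCE ⊕ 0x5D = 0x93
  0x93 ⊕ 0xAF = 0x3C
  0x3C ⊕ 0xF4 = 0xC8
  0xC8 ⊕ 0xE1 = 0x29
  0x29 ⊕ 0xBC = 0x95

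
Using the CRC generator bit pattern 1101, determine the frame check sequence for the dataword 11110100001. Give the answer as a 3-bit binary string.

Append 3 zeros: 11110100001000. Divide by 1101 (XOR where the leading bit is 1):
  pos 0: 1111 XOR 1101 = 0010
  pos 2: 1001 XOR 1101 = 0100
  pos 3: 1000 XOR 1101 = 0101
  pos 4: 1010 XOR 1101 = 0111
  pos 5: 1110 XOR 1101 = 0011
  pos 7: 1101 XOR 1101 = 0000
Remainder (last 3 bits) = 000. This is the CRC / FCS.

000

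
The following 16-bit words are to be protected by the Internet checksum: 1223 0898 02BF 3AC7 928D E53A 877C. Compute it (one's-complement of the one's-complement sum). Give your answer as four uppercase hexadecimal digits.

One's-complement addition (fold any carry out of bit 15 back into bit 0):
  0x1223 + 0x0898 = 0x01ABB
  0x1ABB + 0x02BF = 0x01D7A
  0x1D7A + 0x3AC7 = 0x05841
  0x5841 + 0x928D = 0x0EACE
  0xEACE + 0xE53A = 0x1D008 → wrap carry → 0xD009
  0xD009 + 0x877C = 0x15785 → wrap carry → 0x5786
One's-complement sum = 0x5786.
Checksum = ~0x5786 & 0xFFFF = 0xA879.

A879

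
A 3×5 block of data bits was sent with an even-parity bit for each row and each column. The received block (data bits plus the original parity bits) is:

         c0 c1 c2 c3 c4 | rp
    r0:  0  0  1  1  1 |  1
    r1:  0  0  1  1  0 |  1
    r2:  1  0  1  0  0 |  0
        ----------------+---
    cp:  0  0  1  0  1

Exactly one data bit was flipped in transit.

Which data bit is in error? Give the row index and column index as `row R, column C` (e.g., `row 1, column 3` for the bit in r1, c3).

row 1, column 0

Recompute each row's even parity and compare to rp:
  r0: data parity 1, sent rp 1 → ok
  r1: data parity 0, sent rp 1 → mismatch
  r2: data parity 0, sent rp 0 → ok
Recompute each column's even parity and compare to cp:
  c0: data parity 1, sent cp 0 → mismatch
  c1: data parity 0, sent cp 0 → ok
  c2: data parity 1, sent cp 1 → ok
  c3: data parity 0, sent cp 0 → ok
  c4: data parity 1, sent cp 1 → ok
Exactly one row (r1) and one column (c0) fail → the flipped bit is at their intersection.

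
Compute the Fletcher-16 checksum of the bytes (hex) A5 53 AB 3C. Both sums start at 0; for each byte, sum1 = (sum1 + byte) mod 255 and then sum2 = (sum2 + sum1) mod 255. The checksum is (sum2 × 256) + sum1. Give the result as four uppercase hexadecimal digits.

24E0

Running sums (mod 255):
  after byte 0 (A5): sum1=165, sum2=165
  after byte 1 (53): sum1=248, sum2=158
  after byte 2 (AB): sum1=164, sum2=67
  after byte 3 (3C): sum1=224, sum2=36
Checksum = sum2·256 + sum1 = 36·256 + 224 = 9440 = 0x24E0.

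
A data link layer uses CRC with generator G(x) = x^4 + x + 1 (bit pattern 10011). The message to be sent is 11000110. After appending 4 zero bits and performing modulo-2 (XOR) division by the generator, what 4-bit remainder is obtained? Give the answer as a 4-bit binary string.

0011

Append 4 zeros: 110001100000. Divide by 10011 (XOR where the leading bit is 1):
  pos 0: 11000 XOR 10011 = 01011
  pos 1: 10111 XOR 10011 = 00100
  pos 3: 10010 XOR 10011 = 00001
  pos 7: 10000 XOR 10011 = 00011
Remainder (last 4 bits) = 0011. This is the CRC / FCS.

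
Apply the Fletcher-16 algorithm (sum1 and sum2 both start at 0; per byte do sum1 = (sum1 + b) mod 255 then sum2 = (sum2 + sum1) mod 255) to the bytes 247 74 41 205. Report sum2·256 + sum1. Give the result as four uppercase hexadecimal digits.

DE39

Running sums (mod 255):
  after byte 0 (247): sum1=247, sum2=247
  after byte 1 (74): sum1=66, sum2=58
  after byte 2 (41): sum1=107, sum2=165
  after byte 3 (205): sum1=57, sum2=222
Checksum = sum2·256 + sum1 = 222·256 + 57 = 56889 = 0xDE39.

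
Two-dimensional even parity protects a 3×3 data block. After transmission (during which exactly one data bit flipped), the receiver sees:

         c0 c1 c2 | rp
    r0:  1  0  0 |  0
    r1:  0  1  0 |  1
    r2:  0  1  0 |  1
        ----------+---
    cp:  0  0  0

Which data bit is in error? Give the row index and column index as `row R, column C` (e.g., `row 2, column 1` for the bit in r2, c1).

Recompute each row's even parity and compare to rp:
  r0: data parity 1, sent rp 0 → mismatch
  r1: data parity 1, sent rp 1 → ok
  r2: data parity 1, sent rp 1 → ok
Recompute each column's even parity and compare to cp:
  c0: data parity 1, sent cp 0 → mismatch
  c1: data parity 0, sent cp 0 → ok
  c2: data parity 0, sent cp 0 → ok
Exactly one row (r0) and one column (c0) fail → the flipped bit is at their intersection.

row 0, column 0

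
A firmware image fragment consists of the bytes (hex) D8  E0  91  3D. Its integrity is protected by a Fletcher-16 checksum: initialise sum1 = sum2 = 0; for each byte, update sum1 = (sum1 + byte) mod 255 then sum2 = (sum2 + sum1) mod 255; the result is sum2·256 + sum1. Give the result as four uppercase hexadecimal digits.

6688

Running sums (mod 255):
  after byte 0 (D8): sum1=216, sum2=216
  after byte 1 (E0): sum1=185, sum2=146
  after byte 2 (91): sum1=75, sum2=221
  after byte 3 (3D): sum1=136, sum2=102
Checksum = sum2·256 + sum1 = 102·256 + 136 = 26248 = 0x6688.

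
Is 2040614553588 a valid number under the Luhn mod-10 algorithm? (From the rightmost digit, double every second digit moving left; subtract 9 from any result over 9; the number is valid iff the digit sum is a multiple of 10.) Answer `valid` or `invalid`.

From the right, keep odd positions and double even positions (subtract 9 from any doubled value over 9):
  doubled (positions 2,4,...): 7 6 1 2 0 0 → sum 16
  kept (positions 1,3,...): 8 5 5 4 6 4 2 → sum 34
Total = 50.
50 mod 10 = 0, so the number is valid.

valid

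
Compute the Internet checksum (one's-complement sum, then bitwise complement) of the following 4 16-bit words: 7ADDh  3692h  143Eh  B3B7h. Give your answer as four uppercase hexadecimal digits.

869A

One's-complement addition (fold any carry out of bit 15 back into bit 0):
  0x7ADD + 0x3692 = 0x0B16F
  0xB16F + 0x143E = 0x0C5AD
  0xC5AD + 0xB3B7 = 0x17964 → wrap carry → 0x7965
One's-complement sum = 0x7965.
Checksum = ~0x7965 & 0xFFFF = 0x869A.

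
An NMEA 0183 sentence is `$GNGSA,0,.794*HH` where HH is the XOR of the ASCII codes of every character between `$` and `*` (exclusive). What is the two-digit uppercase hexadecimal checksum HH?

XOR the ASCII codes of the payload characters:
  'G' = 0x47 → acc = 0x47
  'N' = 0x4E → acc = 0x09
  'G' = 0x47 → acc = 0x4E
  'S' = 0x53 → acc = 0x1D
  'A' = 0x41 → acc = 0x5C
  ',' = 0x2C → acc = 0x70
  '0' = 0x30 → acc = 0x40
  ',' = 0x2C → acc = 0x6C
  '.' = 0x2E → acc = 0x42
  '7' = 0x37 → acc = 0x75
  '9' = 0x39 → acc = 0x4C
  '4' = 0x34 → acc = 0x78
Checksum = 0x78.

78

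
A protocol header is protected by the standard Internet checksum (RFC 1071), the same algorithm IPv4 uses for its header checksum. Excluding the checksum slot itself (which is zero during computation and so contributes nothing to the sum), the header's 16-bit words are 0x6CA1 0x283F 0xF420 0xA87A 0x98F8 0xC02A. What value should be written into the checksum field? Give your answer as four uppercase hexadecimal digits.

7560

One's-complement addition (fold any carry out of bit 15 back into bit 0):
  0x6CA1 + 0x283F = 0x094E0
  0x94E0 + 0xF420 = 0x18900 → wrap carry → 0x8901
  0x8901 + 0xA87A = 0x1317B → wrap carry → 0x317C
  0x317C + 0x98F8 = 0x0CA74
  0xCA74 + 0xC02A = 0x18A9E → wrap carry → 0x8A9F
One's-complement sum = 0x8A9F.
Checksum = ~0x8A9F & 0xFFFF = 0x7560.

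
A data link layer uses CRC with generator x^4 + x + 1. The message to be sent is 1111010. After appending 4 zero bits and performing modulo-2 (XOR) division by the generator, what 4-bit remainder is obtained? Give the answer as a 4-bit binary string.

0101

Append 4 zeros: 11110100000. Divide by 10011 (XOR where the leading bit is 1):
  pos 0: 11110 XOR 10011 = 01101
  pos 1: 11011 XOR 10011 = 01000
  pos 2: 10000 XOR 10011 = 00011
  pos 5: 11000 XOR 10011 = 01011
  pos 6: 10110 XOR 10011 = 00101
Remainder (last 4 bits) = 0101. This is the CRC / FCS.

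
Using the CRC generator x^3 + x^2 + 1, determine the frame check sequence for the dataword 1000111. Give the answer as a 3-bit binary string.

Append 3 zeros: 1000111000. Divide by 1101 (XOR where the leading bit is 1):
  pos 0: 1000 XOR 1101 = 0101
  pos 1: 1011 XOR 1101 = 0110
  pos 2: 1101 XOR 1101 = 0000
  pos 6: 1000 XOR 1101 = 0101
Remainder (last 3 bits) = 101. This is the CRC / FCS.

101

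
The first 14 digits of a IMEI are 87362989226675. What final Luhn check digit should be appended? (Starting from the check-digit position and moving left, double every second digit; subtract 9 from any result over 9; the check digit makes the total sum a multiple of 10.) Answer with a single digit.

Partial digits right→left: 5 7 6 6 2 2 9 8 9 2 6 3 7 8
Double every second digit counting from the check-digit position (so the 1st, 3rd, 5th, ... of the partial from the right).
  doubled (with −9 where >9): 1 3 4 9 9 3 5 → sum 34
  kept as-is: 7 6 2 8 2 3 8 → sum 36
Total = 34 + 36 = 70.
Check digit = (10 − (70 mod 10)) mod 10 = 0.

0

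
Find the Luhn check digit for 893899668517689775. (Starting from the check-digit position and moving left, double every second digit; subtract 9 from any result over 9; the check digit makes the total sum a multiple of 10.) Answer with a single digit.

6

Partial digits right→left: 5 7 7 9 8 6 7 1 5 8 6 6 9 9 8 3 9 8
Double every second digit counting from the check-digit position (so the 1st, 3rd, 5th, ... of the partial from the right).
  doubled (with −9 where >9): 1 5 7 5 1 3 9 7 9 → sum 47
  kept as-is: 7 9 6 1 8 6 9 3 8 → sum 57
Total = 47 + 57 = 104.
Check digit = (10 − (104 mod 10)) mod 10 = 6.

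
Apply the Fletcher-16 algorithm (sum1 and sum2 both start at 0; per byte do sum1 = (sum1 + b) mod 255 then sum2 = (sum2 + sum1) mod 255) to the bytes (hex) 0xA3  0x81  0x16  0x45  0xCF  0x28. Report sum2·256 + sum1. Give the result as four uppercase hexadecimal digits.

Running sums (mod 255):
  after byte 0 (0xA3): sum1=163, sum2=163
  after byte 1 (0x81): sum1=37, sum2=200
  after byte 2 (0x16): sum1=59, sum2=4
  after byte 3 (0x45): sum1=128, sum2=132
  after byte 4 (0xCF): sum1=80, sum2=212
  after byte 5 (0x28): sum1=120, sum2=77
Checksum = sum2·256 + sum1 = 77·256 + 120 = 19832 = 0x4D78.

4D78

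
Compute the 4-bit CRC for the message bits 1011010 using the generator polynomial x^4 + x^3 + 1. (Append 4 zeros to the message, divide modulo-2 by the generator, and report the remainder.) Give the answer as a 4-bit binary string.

Append 4 zeros: 10110100000. Divide by 11001 (XOR where the leading bit is 1):
  pos 0: 10110 XOR 11001 = 01111
  pos 1: 11111 XOR 11001 = 00110
  pos 3: 11000 XOR 11001 = 00001
Remainder (last 4 bits) = 1000. This is the CRC / FCS.

1000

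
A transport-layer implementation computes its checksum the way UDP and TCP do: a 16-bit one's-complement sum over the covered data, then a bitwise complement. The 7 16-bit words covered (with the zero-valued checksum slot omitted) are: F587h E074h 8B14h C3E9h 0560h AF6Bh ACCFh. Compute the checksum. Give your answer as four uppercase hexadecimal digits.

One's-complement addition (fold any carry out of bit 15 back into bit 0):
  0xF587 + 0xE074 = 0x1D5FB → wrap carry → 0xD5FC
  0xD5FC + 0x8B14 = 0x16110 → wrap carry → 0x6111
  0x6111 + 0xC3E9 = 0x124FA → wrap carry → 0x24FB
  0x24FB + 0x0560 = 0x02A5B
  0x2A5B + 0xAF6B = 0x0D9C6
  0xD9C6 + 0xACCF = 0x18695 → wrap carry → 0x8696
One's-complement sum = 0x8696.
Checksum = ~0x8696 & 0xFFFF = 0x7969.

7969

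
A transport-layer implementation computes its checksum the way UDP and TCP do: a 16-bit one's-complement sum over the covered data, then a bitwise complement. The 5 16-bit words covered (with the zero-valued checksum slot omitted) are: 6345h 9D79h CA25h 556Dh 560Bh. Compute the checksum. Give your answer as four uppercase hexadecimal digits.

One's-complement addition (fold any carry out of bit 15 back into bit 0):
  0x6345 + 0x9D79 = 0x100BE → wrap carry → 0x00BF
  0x00BF + 0xCA25 = 0x0CAE4
  0xCAE4 + 0x556D = 0x12051 → wrap carry → 0x2052
  0x2052 + 0x560B = 0x0765D
One's-complement sum = 0x765D.
Checksum = ~0x765D & 0xFFFF = 0x89A2.

89A2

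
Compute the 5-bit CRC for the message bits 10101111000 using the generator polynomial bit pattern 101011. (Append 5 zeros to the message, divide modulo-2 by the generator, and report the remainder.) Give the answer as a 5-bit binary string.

Append 5 zeros: 1010111100000000. Divide by 101011 (XOR where the leading bit is 1):
  pos 0: 101011 XOR 101011 = 000000
  pos 6: 110000 XOR 101011 = 011011
  pos 7: 110110 XOR 101011 = 011101
  pos 8: 111010 XOR 101011 = 010001
  pos 9: 100010 XOR 101011 = 001001
Remainder (last 5 bits) = 10010. This is the CRC / FCS.

10010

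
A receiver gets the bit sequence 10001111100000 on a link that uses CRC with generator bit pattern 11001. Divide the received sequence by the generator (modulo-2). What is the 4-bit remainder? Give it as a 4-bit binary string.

Modulo-2 division of 10001111100000 by 11001:
  pos 0: 10001 XOR 11001 = 01000
  pos 1: 10001 XOR 11001 = 01000
  pos 2: 10001 XOR 11001 = 01000
  pos 3: 10001 XOR 11001 = 01000
  pos 4: 10001 XOR 11001 = 01000
  pos 5: 10000 XOR 11001 = 01001
  pos 6: 10010 XOR 11001 = 01011
  pos 7: 10110 XOR 11001 = 01111
  pos 8: 11110 XOR 11001 = 00111
Remainder = 1110 (nonzero — an error is detected).

1110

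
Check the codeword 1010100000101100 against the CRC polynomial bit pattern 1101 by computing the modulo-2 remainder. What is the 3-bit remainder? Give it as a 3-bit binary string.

001

Modulo-2 division of 1010100000101100 by 1101:
  pos 0: 1010 XOR 1101 = 0111
  pos 1: 1111 XOR 1101 = 0010
  pos 3: 1000 XOR 1101 = 0101
  pos 4: 1010 XOR 1101 = 0111
  pos 5: 1110 XOR 1101 = 0011
  pos 7: 1101 XOR 1101 = 0000
  pos 12: 1100 XOR 1101 = 0001
Remainder = 001 (nonzero — an error is detected).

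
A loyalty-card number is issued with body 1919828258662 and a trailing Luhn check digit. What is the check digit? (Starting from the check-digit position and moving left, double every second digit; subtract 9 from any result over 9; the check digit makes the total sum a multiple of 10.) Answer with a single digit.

8

Partial digits right→left: 2 6 6 8 5 2 8 2 8 9 1 9 1
Double every second digit counting from the check-digit position (so the 1st, 3rd, 5th, ... of the partial from the right).
  doubled (with −9 where >9): 4 3 1 7 7 2 2 → sum 26
  kept as-is: 6 8 2 2 9 9 → sum 36
Total = 26 + 36 = 62.
Check digit = (10 − (62 mod 10)) mod 10 = 8.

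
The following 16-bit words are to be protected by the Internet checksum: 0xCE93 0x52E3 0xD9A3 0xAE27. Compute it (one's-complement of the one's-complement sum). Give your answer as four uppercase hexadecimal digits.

56BD

One's-complement addition (fold any carry out of bit 15 back into bit 0):
  0xCE93 + 0x52E3 = 0x12176 → wrap carry → 0x2177
  0x2177 + 0xD9A3 = 0x0FB1A
  0xFB1A + 0xAE27 = 0x1A941 → wrap carry → 0xA942
One's-complement sum = 0xA942.
Checksum = ~0xA942 & 0xFFFF = 0x56BD.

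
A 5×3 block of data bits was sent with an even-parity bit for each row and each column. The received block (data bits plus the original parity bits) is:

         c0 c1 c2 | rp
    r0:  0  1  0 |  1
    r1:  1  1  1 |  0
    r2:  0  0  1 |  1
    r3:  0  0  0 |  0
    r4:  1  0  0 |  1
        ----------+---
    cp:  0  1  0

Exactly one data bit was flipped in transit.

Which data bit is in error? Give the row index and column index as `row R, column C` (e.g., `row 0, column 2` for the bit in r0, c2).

Recompute each row's even parity and compare to rp:
  r0: data parity 1, sent rp 1 → ok
  r1: data parity 1, sent rp 0 → mismatch
  r2: data parity 1, sent rp 1 → ok
  r3: data parity 0, sent rp 0 → ok
  r4: data parity 1, sent rp 1 → ok
Recompute each column's even parity and compare to cp:
  c0: data parity 0, sent cp 0 → ok
  c1: data parity 0, sent cp 1 → mismatch
  c2: data parity 0, sent cp 0 → ok
Exactly one row (r1) and one column (c1) fail → the flipped bit is at their intersection.

row 1, column 1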